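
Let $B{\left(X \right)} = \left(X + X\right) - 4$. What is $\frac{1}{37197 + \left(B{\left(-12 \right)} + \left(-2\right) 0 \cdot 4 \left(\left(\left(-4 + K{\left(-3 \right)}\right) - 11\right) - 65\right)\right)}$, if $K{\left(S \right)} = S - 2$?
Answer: $\frac{1}{37169} \approx 2.6904 \cdot 10^{-5}$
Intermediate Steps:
$K{\left(S \right)} = -2 + S$
$B{\left(X \right)} = -4 + 2 X$ ($B{\left(X \right)} = 2 X - 4 = -4 + 2 X$)
$\frac{1}{37197 + \left(B{\left(-12 \right)} + \left(-2\right) 0 \cdot 4 \left(\left(\left(-4 + K{\left(-3 \right)}\right) - 11\right) - 65\right)\right)} = \frac{1}{37197 + \left(\left(-4 + 2 \left(-12\right)\right) + \left(-2\right) 0 \cdot 4 \left(\left(\left(-4 - 5\right) - 11\right) - 65\right)\right)} = \frac{1}{37197 + \left(\left(-4 - 24\right) + 0 \cdot 4 \left(\left(\left(-4 - 5\right) - 11\right) - 65\right)\right)} = \frac{1}{37197 - \left(28 + 0 \left(\left(-9 - 11\right) - 65\right)\right)} = \frac{1}{37197 - \left(28 + 0 \left(-20 - 65\right)\right)} = \frac{1}{37197 + \left(-28 + 0 \left(-85\right)\right)} = \frac{1}{37197 + \left(-28 + 0\right)} = \frac{1}{37197 - 28} = \frac{1}{37169}$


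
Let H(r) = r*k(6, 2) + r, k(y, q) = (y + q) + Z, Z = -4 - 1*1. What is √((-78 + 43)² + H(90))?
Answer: √1585 ≈ 39.812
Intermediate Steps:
Z = -5 (Z = -4 - 1 = -5)
k(y, q) = -5 + q + y (k(y, q) = (y + q) - 5 = (q + y) - 5 = -5 + q + y)
H(r) = 4*r (H(r) = r*(-5 + 2 + 6) + r = r*3 + r = 3*r + r = 4*r)
√((-78 + 43)² + H(90)) = √((-78 + 43)² + 4*90) = √((-35)² + 360) = √(1225 + 360) = √1585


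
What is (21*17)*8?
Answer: 2856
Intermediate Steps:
(21*17)*8 = 357*8 = 2856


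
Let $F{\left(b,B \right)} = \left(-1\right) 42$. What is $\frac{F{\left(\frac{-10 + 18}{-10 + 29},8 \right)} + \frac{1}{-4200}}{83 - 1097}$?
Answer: $\frac{176401}{4258800} \approx 0.04142$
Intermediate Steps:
$F{\left(b,B \right)} = -42$
$\frac{F{\left(\frac{-10 + 18}{-10 + 29},8 \right)} + \frac{1}{-4200}}{83 - 1097} = \frac{-42 + \frac{1}{-4200}}{83 - 1097} = \frac{-42 - \frac{1}{4200}}{-1014} = \left(- \frac{176401}{4200}\right) \left(- \frac{1}{1014}\right) = \frac{176401}{4258800}$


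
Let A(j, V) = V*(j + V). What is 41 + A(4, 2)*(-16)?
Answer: -151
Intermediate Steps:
A(j, V) = V*(V + j)
41 + A(4, 2)*(-16) = 41 + (2*(2 + 4))*(-16) = 41 + (2*6)*(-16) = 41 + 12*(-16) = 41 - 192 = -151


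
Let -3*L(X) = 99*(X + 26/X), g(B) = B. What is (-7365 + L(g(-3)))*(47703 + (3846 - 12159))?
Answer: -274942200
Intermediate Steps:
L(X) = -858/X - 33*X (L(X) = -33*(X + 26/X) = -(99*X + 2574/X)/3 = -858/X - 33*X)
(-7365 + L(g(-3)))*(47703 + (3846 - 12159)) = (-7365 + (-858/(-3) - 33*(-3)))*(47703 + (3846 - 12159)) = (-7365 + (-858*(-⅓) + 99))*(47703 - 8313) = (-7365 + (286 + 99))*39390 = (-7365 + 385)*39390 = -6980*39390 = -274942200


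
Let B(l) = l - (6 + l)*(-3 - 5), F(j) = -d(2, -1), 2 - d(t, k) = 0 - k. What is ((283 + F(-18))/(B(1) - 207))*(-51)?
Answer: 2397/25 ≈ 95.880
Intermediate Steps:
d(t, k) = 2 + k (d(t, k) = 2 - (0 - k) = 2 - (-1)*k = 2 + k)
F(j) = -1 (F(j) = -(2 - 1) = -1*1 = -1)
B(l) = 48 + 9*l (B(l) = l - (6 + l)*(-8) = l - (-48 - 8*l) = l + (48 + 8*l) = 48 + 9*l)
((283 + F(-18))/(B(1) - 207))*(-51) = ((283 - 1)/((48 + 9*1) - 207))*(-51) = (282/((48 + 9) - 207))*(-51) = (282/(57 - 207))*(-51) = (282/(-150))*(-51) = (282*(-1/150))*(-51) = -47/25*(-51) = 2397/25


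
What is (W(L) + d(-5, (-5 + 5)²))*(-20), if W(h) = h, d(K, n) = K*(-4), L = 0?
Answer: -400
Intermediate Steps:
d(K, n) = -4*K
(W(L) + d(-5, (-5 + 5)²))*(-20) = (0 - 4*(-5))*(-20) = (0 + 20)*(-20) = 20*(-20) = -400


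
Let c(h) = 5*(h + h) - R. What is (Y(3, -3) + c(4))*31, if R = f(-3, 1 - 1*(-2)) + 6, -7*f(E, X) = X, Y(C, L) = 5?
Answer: 8556/7 ≈ 1222.3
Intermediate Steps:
f(E, X) = -X/7
R = 39/7 (R = -(1 - 1*(-2))/7 + 6 = -(1 + 2)/7 + 6 = -⅐*3 + 6 = -3/7 + 6 = 39/7 ≈ 5.5714)
c(h) = -39/7 + 10*h (c(h) = 5*(h + h) - 1*39/7 = 5*(2*h) - 39/7 = 10*h - 39/7 = -39/7 + 10*h)
(Y(3, -3) + c(4))*31 = (5 + (-39/7 + 10*4))*31 = (5 + (-39/7 + 40))*31 = (5 + 241/7)*31 = (276/7)*31 = 8556/7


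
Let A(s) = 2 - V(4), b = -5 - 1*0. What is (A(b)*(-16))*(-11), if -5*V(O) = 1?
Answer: 1936/5 ≈ 387.20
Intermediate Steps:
V(O) = -1/5 (V(O) = -1/5*1 = -1/5)
b = -5 (b = -5 + 0 = -5)
A(s) = 11/5 (A(s) = 2 - 1*(-1/5) = 2 + 1/5 = 11/5)
(A(b)*(-16))*(-11) = ((11/5)*(-16))*(-11) = -176/5*(-11) = 1936/5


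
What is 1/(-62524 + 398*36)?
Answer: -1/48196 ≈ -2.0749e-5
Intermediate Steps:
1/(-62524 + 398*36) = 1/(-62524 + 14328) = 1/(-48196) = -1/48196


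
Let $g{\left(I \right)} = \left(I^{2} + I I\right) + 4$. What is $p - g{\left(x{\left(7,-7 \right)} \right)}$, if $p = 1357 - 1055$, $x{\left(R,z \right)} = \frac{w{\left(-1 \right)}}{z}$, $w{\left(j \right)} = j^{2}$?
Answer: $\frac{14600}{49} \approx 297.96$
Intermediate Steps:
$x{\left(R,z \right)} = \frac{1}{z}$ ($x{\left(R,z \right)} = \frac{\left(-1\right)^{2}}{z} = 1 \frac{1}{z} = \frac{1}{z}$)
$g{\left(I \right)} = 4 + 2 I^{2}$ ($g{\left(I \right)} = \left(I^{2} + I^{2}\right) + 4 = 2 I^{2} + 4 = 4 + 2 I^{2}$)
$p = 302$
$p - g{\left(x{\left(7,-7 \right)} \right)} = 302 - \left(4 + 2 \left(\frac{1}{-7}\right)^{2}\right) = 302 - \left(4 + 2 \left(- \frac{1}{7}\right)^{2}\right) = 302 - \left(4 + 2 \cdot \frac{1}{49}\right) = 302 - \left(4 + \frac{2}{49}\right) = 302 - \frac{198}{49} = \frac{14600}{49}$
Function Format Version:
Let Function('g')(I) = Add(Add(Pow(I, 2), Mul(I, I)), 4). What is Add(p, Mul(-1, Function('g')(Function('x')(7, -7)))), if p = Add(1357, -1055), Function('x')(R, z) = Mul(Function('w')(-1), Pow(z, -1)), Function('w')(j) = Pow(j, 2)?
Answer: Rational(14600, 49) ≈ 297.96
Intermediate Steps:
Function('x')(R, z) = Pow(z, -1) (Function('x')(R, z) = Mul(Pow(-1, 2), Pow(z, -1)) = Mul(1, Pow(z, -1)) = Pow(z, -1))
Function('g')(I) = Add(4, Mul(2, Pow(I, 2))) (Function('g')(I) = Add(Add(Pow(I, 2), Pow(I, 2)), 4) = Add(Mul(2, Pow(I, 2)), 4) = Add(4, Mul(2, Pow(I, 2))))
p = 302
Add(p, Mul(-1, Function('g')(Function('x')(7, -7)))) = Add(302, Mul(-1, Add(4, Mul(2, Pow(Pow(-7, -1), 2))))) = Add(302, Mul(-1, Add(4, Mul(2, Pow(Rational(-1, 7), 2))))) = Add(302, Mul(-1, Add(4, Mul(2, Rational(1, 49))))) = Add(302, Mul(-1, Add(4, Rational(2, 49)))) = Add(302, Mul(-1, Rational(198, 49))) = Add(302, Rational(-198, 49)) = Rational(14600, 49)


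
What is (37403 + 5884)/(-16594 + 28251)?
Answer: 43287/11657 ≈ 3.7134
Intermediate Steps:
(37403 + 5884)/(-16594 + 28251) = 43287/11657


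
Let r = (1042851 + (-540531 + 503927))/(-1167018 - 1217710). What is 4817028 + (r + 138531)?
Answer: 11817659296705/2384728 ≈ 4.9556e+6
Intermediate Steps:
r = -1006247/2384728 (r = (1042851 - 36604)/(-2384728) = 1006247*(-1/2384728) = -1006247/2384728 ≈ -0.42195)
4817028 + (r + 138531) = 4817028 + (-1006247/2384728 + 138531) = 4817028 + 330357748321/2384728 = 11817659296705/2384728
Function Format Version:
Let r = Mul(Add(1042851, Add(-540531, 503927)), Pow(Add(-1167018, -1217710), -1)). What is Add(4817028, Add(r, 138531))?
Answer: Rational(11817659296705, 2384728) ≈ 4.9556e+6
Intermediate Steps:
r = Rational(-1006247, 2384728) (r = Mul(Add(1042851, -36604), Pow(-2384728, -1)) = Mul(1006247, Rational(-1, 2384728)) = Rational(-1006247, 2384728) ≈ -0.42195)
Add(4817028, Add(r, 138531)) = Add(4817028, Add(Rational(-1006247, 2384728), 138531)) = Add(4817028, Rational(330357748321, 2384728)) = Rational(11817659296705, 2384728)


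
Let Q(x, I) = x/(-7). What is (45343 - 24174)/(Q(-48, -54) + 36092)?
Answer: 148183/252692 ≈ 0.58642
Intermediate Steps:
Q(x, I) = -x/7 (Q(x, I) = x*(-1/7) = -x/7)
(45343 - 24174)/(Q(-48, -54) + 36092) = (45343 - 24174)/(-1/7*(-48) + 36092) = 21169/(48/7 + 36092) = 21169/(252692/7) = 21169*(7/252692) = 148183/252692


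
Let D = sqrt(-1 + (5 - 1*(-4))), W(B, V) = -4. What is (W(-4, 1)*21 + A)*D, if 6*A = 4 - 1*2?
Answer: -502*sqrt(2)/3 ≈ -236.65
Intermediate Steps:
A = 1/3 (A = (4 - 1*2)/6 = (4 - 2)/6 = (1/6)*2 = 1/3 ≈ 0.33333)
D = 2*sqrt(2) (D = sqrt(-1 + (5 + 4)) = sqrt(-1 + 9) = sqrt(8) = 2*sqrt(2) ≈ 2.8284)
(W(-4, 1)*21 + A)*D = (-4*21 + 1/3)*(2*sqrt(2)) = (-84 + 1/3)*(2*sqrt(2)) = -502*sqrt(2)/3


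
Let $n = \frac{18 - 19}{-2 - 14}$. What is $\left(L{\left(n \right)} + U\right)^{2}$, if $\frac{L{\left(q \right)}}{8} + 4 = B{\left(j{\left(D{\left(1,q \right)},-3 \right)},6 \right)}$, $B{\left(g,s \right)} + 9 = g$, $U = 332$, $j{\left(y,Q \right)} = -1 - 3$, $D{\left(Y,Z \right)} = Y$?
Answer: $38416$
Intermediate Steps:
$j{\left(y,Q \right)} = -4$ ($j{\left(y,Q \right)} = -1 - 3 = -4$)
$B{\left(g,s \right)} = -9 + g$
$n = \frac{1}{16}$ ($n = - \frac{1}{-16} = \left(-1\right) \left(- \frac{1}{16}\right) = \frac{1}{16} \approx 0.0625$)
$L{\left(q \right)} = -136$ ($L{\left(q \right)} = -32 + 8 \left(-9 - 4\right) = -32 + 8 \left(-13\right) = -32 - 104 = -136$)
$\left(L{\left(n \right)} + U\right)^{2} = \left(-136 + 332\right)^{2} = 196^{2} = 38416$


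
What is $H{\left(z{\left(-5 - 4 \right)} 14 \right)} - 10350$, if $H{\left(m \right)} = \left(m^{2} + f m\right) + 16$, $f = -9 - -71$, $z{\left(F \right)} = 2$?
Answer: $-7814$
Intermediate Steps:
$f = 62$ ($f = -9 + 71 = 62$)
$H{\left(m \right)} = 16 + m^{2} + 62 m$ ($H{\left(m \right)} = \left(m^{2} + 62 m\right) + 16 = 16 + m^{2} + 62 m$)
$H{\left(z{\left(-5 - 4 \right)} 14 \right)} - 10350 = \left(16 + \left(2 \cdot 14\right)^{2} + 62 \cdot 2 \cdot 14\right) - 10350 = \left(16 + 28^{2} + 62 \cdot 28\right) - 10350 = \left(16 + 784 + 1736\right) - 10350 = 2536 - 10350 = -7814$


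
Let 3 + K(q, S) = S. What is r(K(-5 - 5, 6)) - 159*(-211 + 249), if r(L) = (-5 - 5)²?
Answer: -5942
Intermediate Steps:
K(q, S) = -3 + S
r(L) = 100 (r(L) = (-10)² = 100)
r(K(-5 - 5, 6)) - 159*(-211 + 249) = 100 - 159*(-211 + 249) = 100 - 159*38 = 100 - 6042 = -5942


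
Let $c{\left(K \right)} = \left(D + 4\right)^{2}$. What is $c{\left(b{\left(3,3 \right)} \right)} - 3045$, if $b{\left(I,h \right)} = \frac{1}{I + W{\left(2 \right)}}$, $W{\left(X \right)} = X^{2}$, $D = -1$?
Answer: $-3036$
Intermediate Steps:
$b{\left(I,h \right)} = \frac{1}{4 + I}$ ($b{\left(I,h \right)} = \frac{1}{I + 2^{2}} = \frac{1}{I + 4} = \frac{1}{4 + I}$)
$c{\left(K \right)} = 9$ ($c{\left(K \right)} = \left(-1 + 4\right)^{2} = 3^{2} = 9$)
$c{\left(b{\left(3,3 \right)} \right)} - 3045 = 9 - 3045 = -3036$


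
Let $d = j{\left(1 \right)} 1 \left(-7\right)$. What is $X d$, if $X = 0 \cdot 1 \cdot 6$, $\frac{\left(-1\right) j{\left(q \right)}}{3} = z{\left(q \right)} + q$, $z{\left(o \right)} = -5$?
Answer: $0$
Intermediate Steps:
$j{\left(q \right)} = 15 - 3 q$ ($j{\left(q \right)} = - 3 \left(-5 + q\right) = 15 - 3 q$)
$d = -84$ ($d = \left(15 - 3\right) 1 \left(-7\right) = 12 \cdot 1 \left(-7\right) = 12 \left(-7\right) = -84$)
$X = 0$ ($X = 0 \cdot 6 = 0$)
$X d = 0 \left(-84\right) = 0$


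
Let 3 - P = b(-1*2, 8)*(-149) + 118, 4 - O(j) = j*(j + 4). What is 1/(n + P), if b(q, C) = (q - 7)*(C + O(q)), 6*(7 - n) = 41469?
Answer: -2/56951 ≈ -3.5118e-5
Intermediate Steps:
O(j) = 4 - j*(4 + j) (O(j) = 4 - j*(j + 4) = 4 - j*(4 + j))
n = -13809/2 (n = 7 - 1/6*41469 = 7 - 13823/2 = -13809/2 ≈ -6904.5)
b(q, C) = (-7 + q)*(4 + C - q**2 - 4*q) (b(q, C) = (q - 7)*(C + (4 - q**2 - 4*q)) = (-7 + q)*(4 + C - q**2 - 4*q))
P = -21571 (P = 3 - ((-28 - (-1*2)**3 - 7*8 + 3*(-1*2)**2 + 32*(-1*2) + 8*(-1*2))*(-149) + 118) = 3 - ((-28 - 1*(-2)**3 - 56 + 3*(-2)**2 + 32*(-2) + 8*(-2))*(-149) + 118) = 3 - ((-28 - 1*(-8) - 56 + 3*4 - 64 - 16)*(-149) + 118) = 3 - ((-28 + 8 - 56 + 12 - 64 - 16)*(-149) + 118) = 3 - (-144*(-149) + 118) = 3 - (21456 + 118) = 3 - 1*21574 = 3 - 21574 = -21571)
1/(n + P) = 1/(-13809/2 - 21571) = 1/(-56951/2) = -2/56951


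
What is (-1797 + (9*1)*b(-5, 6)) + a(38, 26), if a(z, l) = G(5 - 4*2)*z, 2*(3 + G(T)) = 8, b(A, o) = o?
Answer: -1705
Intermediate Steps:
G(T) = 1 (G(T) = -3 + (½)*8 = -3 + 4 = 1)
a(z, l) = z (a(z, l) = 1*z = z)
(-1797 + (9*1)*b(-5, 6)) + a(38, 26) = (-1797 + (9*1)*6) + 38 = (-1797 + 9*6) + 38 = (-1797 + 54) + 38 = -1743 + 38 = -1705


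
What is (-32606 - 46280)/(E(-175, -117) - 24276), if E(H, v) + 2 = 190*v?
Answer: 39443/23254 ≈ 1.6962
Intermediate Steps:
E(H, v) = -2 + 190*v
(-32606 - 46280)/(E(-175, -117) - 24276) = (-32606 - 46280)/((-2 + 190*(-117)) - 24276) = -78886/((-2 - 22230) - 24276) = -78886/(-22232 - 24276) = -78886/(-46508) = -78886*(-1/46508) = 39443/23254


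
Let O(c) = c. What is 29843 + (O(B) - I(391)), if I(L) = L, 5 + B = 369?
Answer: 29816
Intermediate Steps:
B = 364 (B = -5 + 369 = 364)
29843 + (O(B) - I(391)) = 29843 + (364 - 1*391) = 29843 + (364 - 391) = 29843 - 27 = 29816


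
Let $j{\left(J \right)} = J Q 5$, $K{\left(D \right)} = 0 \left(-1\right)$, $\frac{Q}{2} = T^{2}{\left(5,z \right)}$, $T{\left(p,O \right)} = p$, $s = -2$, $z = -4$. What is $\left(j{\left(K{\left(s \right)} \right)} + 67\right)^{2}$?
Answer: $4489$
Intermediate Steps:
$Q = 50$ ($Q = 2 \cdot 5^{2} = 2 \cdot 25 = 50$)
$K{\left(D \right)} = 0$
$j{\left(J \right)} = 250 J$ ($j{\left(J \right)} = J 50 \cdot 5 = 50 J 5 = 250 J$)
$\left(j{\left(K{\left(s \right)} \right)} + 67\right)^{2} = \left(250 \cdot 0 + 67\right)^{2} = \left(0 + 67\right)^{2} = 67^{2} = 4489$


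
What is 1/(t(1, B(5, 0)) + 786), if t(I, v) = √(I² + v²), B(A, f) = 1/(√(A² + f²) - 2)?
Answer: 3537/2780077 - 3*√10/5560154 ≈ 0.0012706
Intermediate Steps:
B(A, f) = 1/(-2 + √(A² + f²))
1/(t(1, B(5, 0)) + 786) = 1/(√(1² + (1/(-2 + √(5² + 0²)))²) + 786) = 1/(√(1 + (1/(-2 + √(25 + 0)))²) + 786) = 1/(√(1 + (1/(-2 + √25))²) + 786) = 1/(√(1 + (1/(-2 + 5))²) + 786) = 1/(√(1 + (1/3)²) + 786) = 1/(√(1 + (⅓)²) + 786) = 1/(√(1 + ⅑) + 786) = 1/(√(10/9) + 786) = 1/(√10/3 + 786) = 1/(786 + √10/3)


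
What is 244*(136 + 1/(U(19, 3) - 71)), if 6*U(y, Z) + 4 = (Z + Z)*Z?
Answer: 3417586/103 ≈ 33180.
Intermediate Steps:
U(y, Z) = -⅔ + Z²/3 (U(y, Z) = -⅔ + ((Z + Z)*Z)/6 = -⅔ + ((2*Z)*Z)/6 = -⅔ + (2*Z²)/6 = -⅔ + Z²/3)
244*(136 + 1/(U(19, 3) - 71)) = 244*(136 + 1/((-⅔ + (⅓)*3²) - 71)) = 244*(136 + 1/((-⅔ + (⅓)*9) - 71)) = 244*(136 + 1/((-⅔ + 3) - 71)) = 244*(136 + 1/(7/3 - 71)) = 244*(136 + 1/(-206/3)) = 244*(136 - 3/206) = 244*(28013/206) = 3417586/103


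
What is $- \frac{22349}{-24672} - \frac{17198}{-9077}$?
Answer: $\frac{627170929}{223947744} \approx 2.8005$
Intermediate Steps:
$- \frac{22349}{-24672} - \frac{17198}{-9077} = \left(-22349\right) \left(- \frac{1}{24672}\right) - - \frac{17198}{9077} = \frac{22349}{24672} + \frac{17198}{9077} = \frac{627170929}{223947744}$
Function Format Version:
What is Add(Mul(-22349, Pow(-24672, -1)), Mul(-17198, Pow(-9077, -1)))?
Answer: Rational(627170929, 223947744) ≈ 2.8005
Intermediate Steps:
Add(Mul(-22349, Pow(-24672, -1)), Mul(-17198, Pow(-9077, -1))) = Add(Mul(-22349, Rational(-1, 24672)), Mul(-17198, Rational(-1, 9077))) = Add(Rational(22349, 24672), Rational(17198, 9077)) = Rational(627170929, 223947744)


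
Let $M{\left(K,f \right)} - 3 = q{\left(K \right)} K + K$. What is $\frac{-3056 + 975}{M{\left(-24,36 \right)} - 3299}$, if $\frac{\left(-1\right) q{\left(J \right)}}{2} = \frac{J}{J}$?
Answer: $\frac{2081}{3272} \approx 0.636$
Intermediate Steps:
$q{\left(J \right)} = -2$ ($q{\left(J \right)} = - 2 \frac{J}{J} = \left(-2\right) 1 = -2$)
$M{\left(K,f \right)} = 3 - K$ ($M{\left(K,f \right)} = 3 + \left(- 2 K + K\right) = 3 - K$)
$\frac{-3056 + 975}{M{\left(-24,36 \right)} - 3299} = \frac{-3056 + 975}{\left(3 - -24\right) - 3299} = - \frac{2081}{\left(3 + 24\right) - 3299} = - \frac{2081}{27 - 3299} = - \frac{2081}{-3272} = \left(-2081\right) \left(- \frac{1}{3272}\right) = \frac{2081}{3272}$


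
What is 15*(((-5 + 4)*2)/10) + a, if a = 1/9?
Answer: -26/9 ≈ -2.8889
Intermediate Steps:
a = ⅑ ≈ 0.11111
15*(((-5 + 4)*2)/10) + a = 15*(((-5 + 4)*2)/10) + ⅑ = 15*(-1*2*(⅒)) + ⅑ = 15*(-2*⅒) + ⅑ = 15*(-⅕) + ⅑ = -3 + ⅑ = -26/9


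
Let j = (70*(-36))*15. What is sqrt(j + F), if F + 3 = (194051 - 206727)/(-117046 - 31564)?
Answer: I*sqrt(208718701098985)/74305 ≈ 194.43*I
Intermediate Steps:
F = -216577/74305 (F = -3 + (194051 - 206727)/(-117046 - 31564) = -3 - 12676/(-148610) = -3 - 12676*(-1/148610) = -3 + 6338/74305 = -216577/74305 ≈ -2.9147)
j = -37800 (j = -2520*15 = -37800)
sqrt(j + F) = sqrt(-37800 - 216577/74305) = sqrt(-2808945577/74305) = I*sqrt(208718701098985)/74305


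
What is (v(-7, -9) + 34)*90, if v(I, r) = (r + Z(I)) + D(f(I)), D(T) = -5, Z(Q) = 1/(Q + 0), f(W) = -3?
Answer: 12510/7 ≈ 1787.1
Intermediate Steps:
Z(Q) = 1/Q
v(I, r) = -5 + r + 1/I (v(I, r) = (r + 1/I) - 5 = -5 + r + 1/I)
(v(-7, -9) + 34)*90 = ((-5 - 9 + 1/(-7)) + 34)*90 = ((-5 - 9 - ⅐) + 34)*90 = (-99/7 + 34)*90 = (139/7)*90 = 12510/7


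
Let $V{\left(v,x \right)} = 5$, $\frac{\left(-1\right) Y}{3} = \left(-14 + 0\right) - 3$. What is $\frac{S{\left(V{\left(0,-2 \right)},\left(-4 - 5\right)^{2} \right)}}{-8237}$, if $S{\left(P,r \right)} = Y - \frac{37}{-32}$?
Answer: $- \frac{1669}{263584} \approx -0.006332$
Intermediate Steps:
$Y = 51$ ($Y = - 3 \left(\left(-14 + 0\right) - 3\right) = - 3 \left(-14 - 3\right) = \left(-3\right) \left(-17\right) = 51$)
$S{\left(P,r \right)} = \frac{1669}{32}$ ($S{\left(P,r \right)} = 51 - \frac{37}{-32} = 51 - - \frac{37}{32} = 51 + \frac{37}{32} = \frac{1669}{32}$)
$\frac{S{\left(V{\left(0,-2 \right)},\left(-4 - 5\right)^{2} \right)}}{-8237} = \frac{1669}{32 \left(-8237\right)} = \frac{1669}{32} \left(- \frac{1}{8237}\right) = - \frac{1669}{263584}$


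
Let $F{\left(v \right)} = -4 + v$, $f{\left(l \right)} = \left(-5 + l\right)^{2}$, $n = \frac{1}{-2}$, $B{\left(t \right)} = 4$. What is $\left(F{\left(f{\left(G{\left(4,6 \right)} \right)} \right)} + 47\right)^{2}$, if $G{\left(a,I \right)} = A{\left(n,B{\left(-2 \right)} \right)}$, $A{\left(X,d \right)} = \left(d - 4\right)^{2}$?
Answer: $4624$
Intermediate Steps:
$n = - \frac{1}{2} \approx -0.5$
$A{\left(X,d \right)} = \left(-4 + d\right)^{2}$
$G{\left(a,I \right)} = 0$ ($G{\left(a,I \right)} = \left(-4 + 4\right)^{2} = 0^{2} = 0$)
$\left(F{\left(f{\left(G{\left(4,6 \right)} \right)} \right)} + 47\right)^{2} = \left(\left(-4 + \left(-5 + 0\right)^{2}\right) + 47\right)^{2} = \left(\left(-4 + \left(-5\right)^{2}\right) + 47\right)^{2} = \left(\left(-4 + 25\right) + 47\right)^{2} = \left(21 + 47\right)^{2} = 68^{2} = 4624$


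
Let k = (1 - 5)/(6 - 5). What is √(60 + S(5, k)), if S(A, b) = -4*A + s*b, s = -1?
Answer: 2*√11 ≈ 6.6332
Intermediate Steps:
k = -4 (k = -4/1 = -4*1 = -4)
S(A, b) = -b - 4*A (S(A, b) = -4*A - b = -b - 4*A)
√(60 + S(5, k)) = √(60 + (-1*(-4) - 4*5)) = √(60 + (4 - 20)) = √(60 - 16) = √44 = 2*√11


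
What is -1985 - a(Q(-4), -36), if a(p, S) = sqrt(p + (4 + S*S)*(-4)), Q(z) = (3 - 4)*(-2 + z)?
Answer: -1985 - 7*I*sqrt(106) ≈ -1985.0 - 72.069*I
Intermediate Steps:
Q(z) = 2 - z (Q(z) = -(-2 + z) = 2 - z)
a(p, S) = sqrt(-16 + p - 4*S**2) (a(p, S) = sqrt(p + (4 + S**2)*(-4)) = sqrt(p + (-16 - 4*S**2)) = sqrt(-16 + p - 4*S**2))
-1985 - a(Q(-4), -36) = -1985 - sqrt(-16 + (2 - 1*(-4)) - 4*(-36)**2) = -1985 - sqrt(-16 + (2 + 4) - 4*1296) = -1985 - sqrt(-16 + 6 - 5184) = -1985 - sqrt(-5194) = -1985 - 7*I*sqrt(106)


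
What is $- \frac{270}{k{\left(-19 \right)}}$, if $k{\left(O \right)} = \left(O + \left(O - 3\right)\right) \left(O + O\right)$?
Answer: $- \frac{135}{779} \approx -0.1733$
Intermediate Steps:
$k{\left(O \right)} = 2 O \left(-3 + 2 O\right)$ ($k{\left(O \right)} = \left(O + \left(O - 3\right)\right) 2 O = \left(O + \left(-3 + O\right)\right) 2 O = \left(-3 + 2 O\right) 2 O = 2 O \left(-3 + 2 O\right)$)
$- \frac{270}{k{\left(-19 \right)}} = - \frac{270}{2 \left(-19\right) \left(-3 + 2 \left(-19\right)\right)} = - \frac{270}{2 \left(-19\right) \left(-3 - 38\right)} = - \frac{270}{2 \left(-19\right) \left(-41\right)} = - \frac{270}{1558} = \left(-270\right) \frac{1}{1558} = - \frac{135}{779}$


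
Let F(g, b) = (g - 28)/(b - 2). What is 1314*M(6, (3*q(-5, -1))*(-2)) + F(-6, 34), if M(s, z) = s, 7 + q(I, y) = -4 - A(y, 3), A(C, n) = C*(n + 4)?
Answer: 126127/16 ≈ 7882.9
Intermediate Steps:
F(g, b) = (-28 + g)/(-2 + b)
A(C, n) = C*(4 + n)
q(I, y) = -11 - 7*y (q(I, y) = -7 + (-4 - y*(4 + 3)) = -7 + (-4 - y*7) = -7 + (-4 - 7*y) = -11 - 7*y)
1314*M(6, (3*q(-5, -1))*(-2)) + F(-6, 34) = 1314*6 + (-28 - 6)/(-2 + 34) = 7884 - 34/32 = 7884 + (1/32)*(-34) = 7884 - 17/16 = 126127/16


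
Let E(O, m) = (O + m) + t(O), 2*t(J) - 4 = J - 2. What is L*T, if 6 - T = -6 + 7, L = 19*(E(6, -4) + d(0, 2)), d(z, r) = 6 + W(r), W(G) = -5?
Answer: 665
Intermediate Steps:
t(J) = 1 + J/2 (t(J) = 2 + (J - 2)/2 = 2 + (-2 + J)/2 = 2 + (-1 + J/2) = 1 + J/2)
d(z, r) = 1 (d(z, r) = 6 - 5 = 1)
E(O, m) = 1 + m + 3*O/2 (E(O, m) = (O + m) + (1 + O/2) = 1 + m + 3*O/2)
L = 133 (L = 19*((1 - 4 + (3/2)*6) + 1) = 19*((1 - 4 + 9) + 1) = 19*(6 + 1) = 19*7 = 133)
T = 5 (T = 6 - (-6 + 7) = 6 - 1*1 = 6 - 1 = 5)
L*T = 133*5 = 665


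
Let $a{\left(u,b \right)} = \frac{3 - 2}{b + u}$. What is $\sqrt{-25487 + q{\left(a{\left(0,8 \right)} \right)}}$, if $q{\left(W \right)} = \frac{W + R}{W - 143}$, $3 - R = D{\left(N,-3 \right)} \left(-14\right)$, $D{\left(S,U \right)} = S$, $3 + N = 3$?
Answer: $\frac{i \sqrt{3699721582}}{381} \approx 159.65 i$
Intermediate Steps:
$N = 0$ ($N = -3 + 3 = 0$)
$R = 3$ ($R = 3 - 0 \left(-14\right) = 3 - 0 = 3 + 0 = 3$)
$a{\left(u,b \right)} = \frac{1}{b + u}$ ($a{\left(u,b \right)} = 1 \frac{1}{b + u} = \frac{1}{b + u}$)
$q{\left(W \right)} = \frac{3 + W}{-143 + W}$ ($q{\left(W \right)} = \frac{W + 3}{W - 143} = \frac{3 + W}{-143 + W}$)
$\sqrt{-25487 + q{\left(a{\left(0,8 \right)} \right)}} = \sqrt{-25487 + \frac{3 + \frac{1}{8 + 0}}{-143 + \frac{1}{8 + 0}}} = \sqrt{-25487 + \frac{3 + \frac{1}{8}}{-143 + \frac{1}{8}}} = \sqrt{-25487 + \frac{1}{- \frac{1143}{8}} \cdot \frac{25}{8}} = \sqrt{-25487 - \frac{25}{1143}} = \sqrt{- \frac{29131666}{1143}} = \frac{i \sqrt{3699721582}}{381}$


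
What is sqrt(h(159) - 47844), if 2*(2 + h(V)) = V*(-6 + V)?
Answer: I*sqrt(142730)/2 ≈ 188.9*I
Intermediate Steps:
h(V) = -2 + V*(-6 + V)/2 (h(V) = -2 + (V*(-6 + V))/2 = -2 + V*(-6 + V)/2)
sqrt(h(159) - 47844) = sqrt((-2 + (1/2)*159**2 - 3*159) - 47844) = sqrt((-2 + (1/2)*25281 - 477) - 47844) = sqrt((-2 + 25281/2 - 477) - 47844) = sqrt(24323/2 - 47844) = sqrt(-71365/2) = I*sqrt(142730)/2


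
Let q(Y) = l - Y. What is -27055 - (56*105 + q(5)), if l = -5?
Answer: -32925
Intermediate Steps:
q(Y) = -5 - Y
-27055 - (56*105 + q(5)) = -27055 - (56*105 + (-5 - 1*5)) = -27055 - (5880 + (-5 - 5)) = -27055 - (5880 - 10) = -27055 - 1*5870 = -27055 - 5870 = -32925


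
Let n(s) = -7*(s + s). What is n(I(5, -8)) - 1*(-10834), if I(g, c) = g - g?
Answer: 10834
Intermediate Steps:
I(g, c) = 0
n(s) = -14*s
n(I(5, -8)) - 1*(-10834) = -14*0 - 1*(-10834) = 0 + 10834 = 10834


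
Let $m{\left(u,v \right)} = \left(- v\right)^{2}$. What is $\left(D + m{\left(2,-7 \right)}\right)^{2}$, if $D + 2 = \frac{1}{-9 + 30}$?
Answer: $\frac{976144}{441} \approx 2213.5$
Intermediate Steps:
$m{\left(u,v \right)} = v^{2}$
$D = - \frac{41}{21}$ ($D = -2 + \frac{1}{-9 + 30} = -2 + \frac{1}{21} = - \frac{41}{21} \approx -1.9524$)
$\left(D + m{\left(2,-7 \right)}\right)^{2} = \left(- \frac{41}{21} + \left(-7\right)^{2}\right)^{2} = \left(- \frac{41}{21} + 49\right)^{2} = \left(\frac{988}{21}\right)^{2} = \frac{976144}{441}$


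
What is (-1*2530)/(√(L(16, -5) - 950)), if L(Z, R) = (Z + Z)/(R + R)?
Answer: 1265*I*√23830/2383 ≈ 81.946*I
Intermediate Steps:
L(Z, R) = Z/R (L(Z, R) = (2*Z)/((2*R)) = (2*Z)*(1/(2*R)) = Z/R)
(-1*2530)/(√(L(16, -5) - 950)) = (-1*2530)/(√(16/(-5) - 950)) = -2530/√(16*(-⅕) - 950) = -2530/√(-16/5 - 950) = -2530*(-I*√23830/4766) = -(-1265)*I*√23830/2383 = 1265*I*√23830/2383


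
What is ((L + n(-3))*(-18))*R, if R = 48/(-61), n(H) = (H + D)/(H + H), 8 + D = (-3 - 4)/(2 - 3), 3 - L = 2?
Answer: 1440/61 ≈ 23.607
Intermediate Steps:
L = 1 (L = 3 - 1*2 = 3 - 2 = 1)
D = -1 (D = -8 + (-3 - 4)/(2 - 3) = -8 - 7/(-1) = -8 - 7*(-1) = -8 + 7 = -1)
n(H) = (-1 + H)/(2*H) (n(H) = (H - 1)/(H + H) = (-1 + H)/((2*H)) = (-1 + H)*(1/(2*H)) = (-1 + H)/(2*H))
R = -48/61 (R = 48*(-1/61) = -48/61 ≈ -0.78689)
((L + n(-3))*(-18))*R = ((1 + (½)*(-1 - 3)/(-3))*(-18))*(-48/61) = ((1 + (½)*(-⅓)*(-4))*(-18))*(-48/61) = ((1 + ⅔)*(-18))*(-48/61) = ((5/3)*(-18))*(-48/61) = -30*(-48/61) = 1440/61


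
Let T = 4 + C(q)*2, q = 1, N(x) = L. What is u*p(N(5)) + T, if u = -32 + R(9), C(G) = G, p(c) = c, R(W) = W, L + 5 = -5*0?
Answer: 121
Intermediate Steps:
L = -5 (L = -5 - 5*0 = -5 + 0 = -5)
N(x) = -5
u = -23 (u = -32 + 9 = -23)
T = 6 (T = 4 + 1*2 = 4 + 2 = 6)
u*p(N(5)) + T = -23*(-5) + 6 = 115 + 6 = 121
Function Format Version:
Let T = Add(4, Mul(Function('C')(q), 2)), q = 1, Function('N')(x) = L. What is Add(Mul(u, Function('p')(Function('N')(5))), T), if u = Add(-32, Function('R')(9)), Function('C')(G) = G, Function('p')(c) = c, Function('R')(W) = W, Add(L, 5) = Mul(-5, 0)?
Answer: 121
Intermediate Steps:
L = -5 (L = Add(-5, Mul(-5, 0)) = Add(-5, 0) = -5)
Function('N')(x) = -5
u = -23 (u = Add(-32, 9) = -23)
T = 6 (T = Add(4, Mul(1, 2)) = Add(4, 2) = 6)
Add(Mul(u, Function('p')(Function('N')(5))), T) = Add(Mul(-23, -5), 6) = Add(115, 6) = 121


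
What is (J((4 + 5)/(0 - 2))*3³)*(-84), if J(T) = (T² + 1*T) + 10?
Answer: -58401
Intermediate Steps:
J(T) = 10 + T + T² (J(T) = (T² + T) + 10 = (T + T²) + 10 = 10 + T + T²)
(J((4 + 5)/(0 - 2))*3³)*(-84) = ((10 + (4 + 5)/(0 - 2) + ((4 + 5)/(0 - 2))²)*3³)*(-84) = ((10 + 9/(-2) + (9/(-2))²)*27)*(-84) = ((10 + 9*(-½) + (9*(-½))²)*27)*(-84) = ((10 - 9/2 + (-9/2)²)*27)*(-84) = ((10 - 9/2 + 81/4)*27)*(-84) = ((103/4)*27)*(-84) = (2781/4)*(-84) = -58401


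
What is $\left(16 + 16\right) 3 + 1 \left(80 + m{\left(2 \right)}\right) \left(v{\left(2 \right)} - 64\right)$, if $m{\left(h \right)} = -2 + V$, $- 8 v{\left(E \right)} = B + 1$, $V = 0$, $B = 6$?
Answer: $- \frac{19857}{4} \approx -4964.3$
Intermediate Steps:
$v{\left(E \right)} = - \frac{7}{8}$ ($v{\left(E \right)} = - \frac{6 + 1}{8} = \left(- \frac{1}{8}\right) 7 = - \frac{7}{8}$)
$m{\left(h \right)} = -2$ ($m{\left(h \right)} = -2 + 0 = -2$)
$\left(16 + 16\right) 3 + 1 \left(80 + m{\left(2 \right)}\right) \left(v{\left(2 \right)} - 64\right) = \left(16 + 16\right) 3 + 1 \left(80 - 2\right) \left(- \frac{7}{8} - 64\right) = 32 \cdot 3 + 1 \cdot 78 \left(- \frac{519}{8}\right) = 96 + 1 \left(- \frac{20241}{4}\right) = 96 - \frac{20241}{4} = - \frac{19857}{4}$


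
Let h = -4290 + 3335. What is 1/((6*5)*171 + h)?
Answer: 1/4175 ≈ 0.00023952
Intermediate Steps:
h = -955
1/((6*5)*171 + h) = 1/((6*5)*171 - 955) = 1/(30*171 - 955) = 1/(5130 - 955) = 1/4175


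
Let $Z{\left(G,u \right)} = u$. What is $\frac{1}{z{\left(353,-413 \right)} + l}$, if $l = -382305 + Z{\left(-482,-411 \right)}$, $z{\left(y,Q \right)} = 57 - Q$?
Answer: $- \frac{1}{382246} \approx -2.6161 \cdot 10^{-6}$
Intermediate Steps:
$l = -382716$ ($l = -382305 - 411 = -382716$)
$\frac{1}{z{\left(353,-413 \right)} + l} = \frac{1}{\left(57 - -413\right) - 382716} = \frac{1}{\left(57 + 413\right) - 382716} = \frac{1}{470 - 382716} = \frac{1}{-382246} = - \frac{1}{382246}$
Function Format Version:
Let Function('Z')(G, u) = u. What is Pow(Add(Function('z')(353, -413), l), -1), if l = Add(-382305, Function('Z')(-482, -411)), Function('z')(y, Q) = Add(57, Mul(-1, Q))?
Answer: Rational(-1, 382246) ≈ -2.6161e-6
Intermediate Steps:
l = -382716 (l = Add(-382305, -411) = -382716)
Pow(Add(Function('z')(353, -413), l), -1) = Pow(Add(Add(57, Mul(-1, -413)), -382716), -1) = Pow(Add(Add(57, 413), -382716), -1) = Pow(Add(470, -382716), -1) = Pow(-382246, -1) = Rational(-1, 382246)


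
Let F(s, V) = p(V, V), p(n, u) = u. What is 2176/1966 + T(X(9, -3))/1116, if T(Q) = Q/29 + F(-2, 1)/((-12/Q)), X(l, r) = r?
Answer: 140864839/127255248 ≈ 1.1069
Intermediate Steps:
F(s, V) = V
T(Q) = -17*Q/348 (T(Q) = Q/29 + 1/(-12/Q) = Q*(1/29) + 1*(-Q/12) = Q/29 - Q/12 = -17*Q/348)
2176/1966 + T(X(9, -3))/1116 = 2176/1966 - 17/348*(-3)/1116 = 2176*(1/1966) + (17/116)*(1/1116) = 1088/983 + 17/129456 = 140864839/127255248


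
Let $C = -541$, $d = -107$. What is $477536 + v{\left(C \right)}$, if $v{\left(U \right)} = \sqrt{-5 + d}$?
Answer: $477536 + 4 i \sqrt{7} \approx 4.7754 \cdot 10^{5} + 10.583 i$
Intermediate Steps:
$v{\left(U \right)} = 4 i \sqrt{7}$ ($v{\left(U \right)} = \sqrt{-5 - 107} = \sqrt{-112} = 4 i \sqrt{7}$)
$477536 + v{\left(C \right)} = 477536 + 4 i \sqrt{7}$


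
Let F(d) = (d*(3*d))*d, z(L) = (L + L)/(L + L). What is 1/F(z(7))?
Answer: 1/3 ≈ 0.33333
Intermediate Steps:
z(L) = 1 (z(L) = (2*L)/((2*L)) = (2*L)*(1/(2*L)) = 1)
F(d) = 3*d**3 (F(d) = (3*d**2)*d = 3*d**3)
1/F(z(7)) = 1/(3*1**3) = 1/(3*1) = 1/3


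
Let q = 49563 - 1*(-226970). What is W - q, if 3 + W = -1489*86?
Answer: -404590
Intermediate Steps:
q = 276533 (q = 49563 + 226970 = 276533)
W = -128057 (W = -3 - 1489*86 = -3 - 128054 = -128057)
W - q = -128057 - 1*276533 = -128057 - 276533 = -404590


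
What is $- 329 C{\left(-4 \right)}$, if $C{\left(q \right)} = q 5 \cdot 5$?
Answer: $32900$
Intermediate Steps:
$C{\left(q \right)} = 25 q$ ($C{\left(q \right)} = q 25 = 25 q$)
$- 329 C{\left(-4 \right)} = - 329 \cdot 25 \left(-4\right) = \left(-329\right) \left(-100\right) = 32900$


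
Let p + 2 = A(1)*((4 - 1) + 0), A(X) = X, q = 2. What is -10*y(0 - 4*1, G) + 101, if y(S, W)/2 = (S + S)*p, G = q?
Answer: 261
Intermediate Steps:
G = 2
p = 1 (p = -2 + 1*((4 - 1) + 0) = -2 + 1*(3 + 0) = -2 + 1*3 = -2 + 3 = 1)
y(S, W) = 4*S (y(S, W) = 2*((S + S)*1) = 2*((2*S)*1) = 2*(2*S) = 4*S)
-10*y(0 - 4*1, G) + 101 = -40*(0 - 4*1) + 101 = -40*(0 - 4) + 101 = -40*(-4) + 101 = -10*(-16) + 101 = 160 + 101 = 261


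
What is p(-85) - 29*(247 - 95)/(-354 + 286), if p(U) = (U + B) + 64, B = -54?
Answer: -173/17 ≈ -10.176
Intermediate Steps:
p(U) = 10 + U (p(U) = (U - 54) + 64 = (-54 + U) + 64 = 10 + U)
p(-85) - 29*(247 - 95)/(-354 + 286) = (10 - 85) - 29*(247 - 95)/(-354 + 286) = -75 - 29*152/(-68) = -75 - 29*152*(-1/68) = -75 - 29*(-38)/17 = -75 - 1*(-1102/17) = -75 + 1102/17 = -173/17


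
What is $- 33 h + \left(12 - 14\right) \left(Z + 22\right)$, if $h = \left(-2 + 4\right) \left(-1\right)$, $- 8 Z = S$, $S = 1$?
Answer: $\frac{89}{4} \approx 22.25$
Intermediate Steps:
$Z = - \frac{1}{8}$ ($Z = \left(- \frac{1}{8}\right) 1 = - \frac{1}{8} \approx -0.125$)
$h = -2$ ($h = 2 \left(-1\right) = -2$)
$- 33 h + \left(12 - 14\right) \left(Z + 22\right) = \left(-33\right) \left(-2\right) + \left(12 - 14\right) \left(- \frac{1}{8} + 22\right) = 66 + \left(12 - 14\right) \frac{175}{8} = 66 - \frac{175}{4} = \frac{89}{4}$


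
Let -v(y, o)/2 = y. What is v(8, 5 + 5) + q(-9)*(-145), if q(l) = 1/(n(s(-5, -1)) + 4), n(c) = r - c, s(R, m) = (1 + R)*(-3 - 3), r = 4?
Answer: -111/16 ≈ -6.9375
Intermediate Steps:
v(y, o) = -2*y
s(R, m) = -6 - 6*R (s(R, m) = (1 + R)*(-6) = -6 - 6*R)
n(c) = 4 - c
q(l) = -1/16 (q(l) = 1/((4 - (-6 - 6*(-5))) + 4) = 1/((4 - (-6 + 30)) + 4) = 1/((4 - 1*24) + 4) = 1/((4 - 24) + 4) = 1/(-20 + 4) = 1/(-16) = -1/16)
v(8, 5 + 5) + q(-9)*(-145) = -2*8 - 1/16*(-145) = -16 + 145/16 = -111/16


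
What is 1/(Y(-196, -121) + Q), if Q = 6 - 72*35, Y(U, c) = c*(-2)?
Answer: -1/2272 ≈ -0.00044014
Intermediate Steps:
Y(U, c) = -2*c
Q = -2514 (Q = 6 - 2520 = -2514)
1/(Y(-196, -121) + Q) = 1/(-2*(-121) - 2514) = 1/(242 - 2514) = 1/(-2272) = -1/2272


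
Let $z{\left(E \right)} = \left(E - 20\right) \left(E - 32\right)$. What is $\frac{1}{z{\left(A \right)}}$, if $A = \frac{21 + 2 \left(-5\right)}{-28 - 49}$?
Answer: $\frac{49}{31725} \approx 0.0015445$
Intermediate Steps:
$A = - \frac{1}{7}$ ($A = \frac{21 - 10}{-77} = 11 \left(- \frac{1}{77}\right) = - \frac{1}{7} \approx -0.14286$)
$z{\left(E \right)} = \left(-32 + E\right) \left(-20 + E\right)$ ($z{\left(E \right)} = \left(-20 + E\right) \left(-32 + E\right) = \left(-32 + E\right) \left(-20 + E\right)$)
$\frac{1}{z{\left(A \right)}} = \frac{1}{640 + \left(- \frac{1}{7}\right)^{2} - - \frac{52}{7}} = \frac{1}{640 + \frac{1}{49} + \frac{52}{7}} = \frac{1}{\frac{31725}{49}} = \frac{49}{31725}$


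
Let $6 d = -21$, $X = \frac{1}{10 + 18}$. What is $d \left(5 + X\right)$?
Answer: $- \frac{141}{8} \approx -17.625$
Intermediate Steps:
$X = \frac{1}{28} \approx 0.035714$
$d = - \frac{7}{2}$ ($d = \frac{1}{6} \left(-21\right) = - \frac{7}{2} \approx -3.5$)
$d \left(5 + X\right) = - \frac{7 \left(5 + \frac{1}{28}\right)}{2} = \left(- \frac{7}{2}\right) \frac{141}{28} = - \frac{141}{8}$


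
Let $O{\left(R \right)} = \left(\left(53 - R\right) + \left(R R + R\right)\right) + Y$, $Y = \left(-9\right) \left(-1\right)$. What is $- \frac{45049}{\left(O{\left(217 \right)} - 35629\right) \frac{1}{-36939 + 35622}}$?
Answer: $\frac{59329533}{11522} \approx 5149.2$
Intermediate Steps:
$Y = 9$
$O{\left(R \right)} = 62 + R^{2}$ ($O{\left(R \right)} = \left(\left(53 - R\right) + \left(R R + R\right)\right) + 9 = \left(\left(53 - R\right) + \left(R^{2} + R\right)\right) + 9 = \left(\left(53 - R\right) + \left(R + R^{2}\right)\right) + 9 = \left(53 + R^{2}\right) + 9 = 62 + R^{2}$)
$- \frac{45049}{\left(O{\left(217 \right)} - 35629\right) \frac{1}{-36939 + 35622}} = - \frac{45049}{\left(\left(62 + 217^{2}\right) - 35629\right) \frac{1}{-36939 + 35622}} = - \frac{45049}{\left(\left(62 + 47089\right) - 35629\right) \frac{1}{-1317}} = - \frac{45049}{\left(47151 - 35629\right) \left(- \frac{1}{1317}\right)} = - \frac{45049}{11522 \left(- \frac{1}{1317}\right)} = - \frac{45049}{- \frac{11522}{1317}} = \left(-45049\right) \left(- \frac{1317}{11522}\right) = \frac{59329533}{11522}$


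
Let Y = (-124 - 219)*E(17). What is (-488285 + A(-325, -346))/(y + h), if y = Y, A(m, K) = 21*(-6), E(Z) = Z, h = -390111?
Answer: 488411/395942 ≈ 1.2335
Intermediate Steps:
A(m, K) = -126
Y = -5831 (Y = (-124 - 219)*17 = -343*17 = -5831)
y = -5831
(-488285 + A(-325, -346))/(y + h) = (-488285 - 126)/(-5831 - 390111) = -488411/(-395942) = -488411*(-1/395942) = 488411/395942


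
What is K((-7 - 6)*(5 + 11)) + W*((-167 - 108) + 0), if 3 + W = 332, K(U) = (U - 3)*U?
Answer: -46587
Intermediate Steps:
K(U) = U*(-3 + U) (K(U) = (-3 + U)*U = U*(-3 + U))
W = 329 (W = -3 + 332 = 329)
K((-7 - 6)*(5 + 11)) + W*((-167 - 108) + 0) = ((-7 - 6)*(5 + 11))*(-3 + (-7 - 6)*(5 + 11)) + 329*((-167 - 108) + 0) = (-13*16)*(-3 - 13*16) + 329*(-275 + 0) = -208*(-3 - 208) + 329*(-275) = -208*(-211) - 90475 = 43888 - 90475 = -46587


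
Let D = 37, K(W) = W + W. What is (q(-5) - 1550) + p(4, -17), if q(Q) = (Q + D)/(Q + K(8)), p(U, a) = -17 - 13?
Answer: -17348/11 ≈ -1577.1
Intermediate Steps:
K(W) = 2*W
p(U, a) = -30
q(Q) = (37 + Q)/(16 + Q) (q(Q) = (Q + 37)/(Q + 2*8) = (37 + Q)/(Q + 16) = (37 + Q)/(16 + Q))
(q(-5) - 1550) + p(4, -17) = ((37 - 5)/(16 - 5) - 1550) - 30 = (32/11 - 1550) - 30 = -17018/11 - 30 = -17348/11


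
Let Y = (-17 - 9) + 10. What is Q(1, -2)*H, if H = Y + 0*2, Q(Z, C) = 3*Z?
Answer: -48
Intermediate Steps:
Y = -16 (Y = -26 + 10 = -16)
H = -16 (H = -16 + 0*2 = -16 + 0 = -16)
Q(1, -2)*H = (3*1)*(-16) = 3*(-16) = -48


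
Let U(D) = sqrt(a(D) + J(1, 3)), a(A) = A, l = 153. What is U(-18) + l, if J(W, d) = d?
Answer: 153 + I*sqrt(15) ≈ 153.0 + 3.873*I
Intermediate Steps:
U(D) = sqrt(3 + D) (U(D) = sqrt(D + 3) = sqrt(3 + D))
U(-18) + l = sqrt(3 - 18) + 153 = sqrt(-15) + 153 = I*sqrt(15) + 153 = 153 + I*sqrt(15)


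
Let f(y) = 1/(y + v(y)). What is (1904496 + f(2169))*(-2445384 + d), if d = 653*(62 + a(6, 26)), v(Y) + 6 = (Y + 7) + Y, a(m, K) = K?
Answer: -7399244712293620/1627 ≈ -4.5478e+12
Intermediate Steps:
v(Y) = 1 + 2*Y (v(Y) = -6 + ((Y + 7) + Y) = -6 + ((7 + Y) + Y) = -6 + (7 + 2*Y) = 1 + 2*Y)
d = 57464 (d = 653*(62 + 26) = 653*88 = 57464)
f(y) = 1/(1 + 3*y) (f(y) = 1/(y + (1 + 2*y)) = 1/(1 + 3*y))
(1904496 + f(2169))*(-2445384 + d) = (1904496 + 1/(1 + 3*2169))*(-2445384 + 57464) = (1904496 + 1/(1 + 6507))*(-2387920) = (1904496 + 1/6508)*(-2387920) = (12394459969/6508)*(-2387920) = -7399244712293620/1627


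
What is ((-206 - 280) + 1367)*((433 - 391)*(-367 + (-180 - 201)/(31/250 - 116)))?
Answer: -389866873746/28969 ≈ -1.3458e+7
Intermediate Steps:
((-206 - 280) + 1367)*((433 - 391)*(-367 + (-180 - 201)/(31/250 - 116))) = (-486 + 1367)*(42*(-367 - 381/(31*(1/250) - 116))) = 881*(42*(-367 - 381/(31/250 - 116))) = 881*(42*(-367 - 381/(-28969/250))) = 881*(42*(-367 - 381*(-250/28969))) = 881*(42*(-367 + 95250/28969)) = 881*(42*(-10536373/28969)) = 881*(-442527666/28969) = -389866873746/28969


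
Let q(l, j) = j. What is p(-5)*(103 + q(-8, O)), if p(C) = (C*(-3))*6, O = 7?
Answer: 9900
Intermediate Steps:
p(C) = -18*C (p(C) = -3*C*6 = -18*C)
p(-5)*(103 + q(-8, O)) = (-18*(-5))*(103 + 7) = 90*110 = 9900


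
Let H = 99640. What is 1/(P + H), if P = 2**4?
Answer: 1/99656 ≈ 1.0035e-5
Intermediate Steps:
P = 16
1/(P + H) = 1/(16 + 99640) = 1/99656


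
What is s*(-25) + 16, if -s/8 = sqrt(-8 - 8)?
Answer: 16 + 800*I ≈ 16.0 + 800.0*I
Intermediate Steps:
s = -32*I (s = -8*sqrt(-8 - 8) = -32*I ≈ -32.0*I)
s*(-25) + 16 = -32*I*(-25) + 16 = 800*I + 16 = 16 + 800*I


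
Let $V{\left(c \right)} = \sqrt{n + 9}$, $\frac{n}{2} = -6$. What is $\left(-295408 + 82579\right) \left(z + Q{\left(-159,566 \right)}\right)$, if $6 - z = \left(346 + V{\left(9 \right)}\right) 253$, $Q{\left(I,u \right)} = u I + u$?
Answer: $37662219840 + 53845737 i \sqrt{3} \approx 3.7662 \cdot 10^{10} + 9.3264 \cdot 10^{7} i$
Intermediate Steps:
$n = -12$ ($n = 2 \left(-6\right) = -12$)
$Q{\left(I,u \right)} = u + I u$ ($Q{\left(I,u \right)} = I u + u = u + I u$)
$V{\left(c \right)} = i \sqrt{3}$ ($V{\left(c \right)} = \sqrt{-12 + 9} = \sqrt{-3} = i \sqrt{3}$)
$z = -87532 - 253 i \sqrt{3}$ ($z = 6 - \left(346 + i \sqrt{3}\right) 253 = 6 - \left(87538 + 253 i \sqrt{3}\right) = -87532 - 253 i \sqrt{3} \approx -87532.0 - 438.21 i$)
$\left(-295408 + 82579\right) \left(z + Q{\left(-159,566 \right)}\right) = \left(-295408 + 82579\right) \left(\left(-87532 - 253 i \sqrt{3}\right) + 566 \left(1 - 159\right)\right) = - 212829 \left(\left(-87532 - 253 i \sqrt{3}\right) + 566 \left(-158\right)\right) = - 212829 \left(\left(-87532 - 253 i \sqrt{3}\right) - 89428\right) = - 212829 \left(-176960 - 253 i \sqrt{3}\right) = 37662219840 + 53845737 i \sqrt{3}$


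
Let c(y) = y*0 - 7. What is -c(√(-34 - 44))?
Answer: 7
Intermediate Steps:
c(y) = -7 (c(y) = 0 - 7 = -7)
-c(√(-34 - 44)) = -1*(-7) = 7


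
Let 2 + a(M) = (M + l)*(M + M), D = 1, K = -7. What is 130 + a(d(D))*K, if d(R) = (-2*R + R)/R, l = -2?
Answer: 102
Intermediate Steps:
d(R) = -1 (d(R) = (-R)/R = -1)
a(M) = -2 + 2*M*(-2 + M) (a(M) = -2 + (M - 2)*(M + M) = -2 + (-2 + M)*(2*M) = -2 + 2*M*(-2 + M))
130 + a(d(D))*K = 130 + (-2 - 4*(-1) + 2*(-1)**2)*(-7) = 130 + (-2 + 4 + 2*1)*(-7) = 130 + (-2 + 4 + 2)*(-7) = 130 + 4*(-7) = 130 - 28 = 102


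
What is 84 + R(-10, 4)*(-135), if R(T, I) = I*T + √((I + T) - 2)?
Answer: 5484 - 270*I*√2 ≈ 5484.0 - 381.84*I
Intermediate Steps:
R(T, I) = √(-2 + I + T) + I*T (R(T, I) = I*T + √(-2 + I + T) = √(-2 + I + T) + I*T)
84 + R(-10, 4)*(-135) = 84 + (√(-2 + 4 - 10) + 4*(-10))*(-135) = 84 + (√(-8) - 40)*(-135) = 84 + (2*I*√2 - 40)*(-135) = 84 + (-40 + 2*I*√2)*(-135) = 84 + (5400 - 270*I*√2) = 5484 - 270*I*√2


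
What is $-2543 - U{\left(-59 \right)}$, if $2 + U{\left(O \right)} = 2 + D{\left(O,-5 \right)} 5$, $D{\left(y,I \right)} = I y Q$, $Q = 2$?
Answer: $-5493$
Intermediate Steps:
$D{\left(y,I \right)} = 2 I y$ ($D{\left(y,I \right)} = I y 2 = 2 I y$)
$U{\left(O \right)} = - 50 O$ ($U{\left(O \right)} = -2 + \left(2 + 2 \left(-5\right) O 5\right) = -2 + \left(2 + - 10 O 5\right) = -2 - \left(-2 + 50 O\right) = - 50 O$)
$-2543 - U{\left(-59 \right)} = -2543 - \left(-50\right) \left(-59\right) = -2543 - 2950 = -5493$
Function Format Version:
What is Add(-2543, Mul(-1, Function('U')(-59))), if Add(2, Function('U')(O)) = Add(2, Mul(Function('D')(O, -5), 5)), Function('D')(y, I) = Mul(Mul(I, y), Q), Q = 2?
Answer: -5493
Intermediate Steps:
Function('D')(y, I) = Mul(2, I, y) (Function('D')(y, I) = Mul(Mul(I, y), 2) = Mul(2, I, y))
Function('U')(O) = Mul(-50, O) (Function('U')(O) = Add(-2, Add(2, Mul(Mul(2, -5, O), 5))) = Add(-2, Add(2, Mul(Mul(-10, O), 5))) = Add(-2, Add(2, Mul(-50, O))) = Mul(-50, O))
Add(-2543, Mul(-1, Function('U')(-59))) = Add(-2543, Mul(-1, Mul(-50, -59))) = Add(-2543, Mul(-1, 2950)) = Add(-2543, -2950) = -5493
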